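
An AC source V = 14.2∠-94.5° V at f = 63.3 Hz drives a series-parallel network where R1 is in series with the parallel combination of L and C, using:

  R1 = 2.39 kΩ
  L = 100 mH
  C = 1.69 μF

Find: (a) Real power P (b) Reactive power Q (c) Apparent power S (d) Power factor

Step 1 — Angular frequency: ω = 2π·f = 2π·63.3 = 397.7 rad/s.
Step 2 — Component impedances:
  R1: Z = R = 2390 Ω
  L: Z = jωL = j·397.7·0.1 = 0 + j39.77 Ω
  C: Z = 1/(jωC) = -j/(ω·C) = 0 - j1488 Ω
Step 3 — Parallel branch: L || C = 1/(1/L + 1/C) = 0 + j40.87 Ω.
Step 4 — Series with R1: Z_total = R1 + (L || C) = 2390 + j40.87 Ω = 2390∠1.0° Ω.
Step 5 — Source phasor: V = 14.2∠-94.5° V = -1.114 - j14.16 V.
Step 6 — Current: I = V / Z = -0.0005673 - j0.005913 A = 0.005941∠-95.5° A.
Step 7 — Complex power: S = V·I* = 0.08434 + j0.001442 VA.
Step 8 — Real power: P = Re(S) = 0.08434 W.
Step 9 — Reactive power: Q = Im(S) = 0.001442 VAR.
Step 10 — Apparent power: |S| = 0.08436 VA.
Step 11 — Power factor: PF = P/|S| = 0.9999 (lagging).

(a) P = 0.08434 W  (b) Q = 0.001442 VAR  (c) S = 0.08436 VA  (d) PF = 0.9999 (lagging)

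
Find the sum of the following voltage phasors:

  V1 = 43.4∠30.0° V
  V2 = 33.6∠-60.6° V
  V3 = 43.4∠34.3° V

Step 1 — Convert each phasor to rectangular form:
  V1 = 43.4·(cos(30.0°) + j·sin(30.0°)) = 37.59 + j21.7 V
  V2 = 33.6·(cos(-60.6°) + j·sin(-60.6°)) = 16.49 - j29.27 V
  V3 = 43.4·(cos(34.3°) + j·sin(34.3°)) = 35.85 + j24.46 V
Step 2 — Sum components: V_total = 89.93 + j16.88 V.
Step 3 — Convert to polar: |V_total| = 91.5 V, ∠V_total = 10.6°.

V_total = 91.5∠10.6° V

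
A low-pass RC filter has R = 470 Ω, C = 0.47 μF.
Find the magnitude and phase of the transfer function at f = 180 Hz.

Step 1 — Angular frequency: ω = 2π·180 = 1131 rad/s.
Step 2 — Transfer function: H(jω) = 1/(1 + jωRC).
Step 3 — Denominator: 1 + jωRC = 1 + j·1131·470·4.7e-07 = 1 + j0.2498.
Step 4 — H = 0.9413 - j0.2352.
Step 5 — Magnitude: |H| = 0.9702 (-0.3 dB); phase: φ = -14.0°.

|H| = 0.9702 (-0.3 dB), φ = -14.0°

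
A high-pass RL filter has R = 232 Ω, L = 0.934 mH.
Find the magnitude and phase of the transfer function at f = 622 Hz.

Step 1 — Angular frequency: ω = 2π·622 = 3908 rad/s.
Step 2 — Transfer function: H(jω) = jωL/(R + jωL).
Step 3 — Numerator jωL = j·3.65; denominator R + jωL = 232 + j3.65.
Step 4 — H = 0.0002475 + j0.01573.
Step 5 — Magnitude: |H| = 0.01573 (-36.1 dB); phase: φ = 89.1°.

|H| = 0.01573 (-36.1 dB), φ = 89.1°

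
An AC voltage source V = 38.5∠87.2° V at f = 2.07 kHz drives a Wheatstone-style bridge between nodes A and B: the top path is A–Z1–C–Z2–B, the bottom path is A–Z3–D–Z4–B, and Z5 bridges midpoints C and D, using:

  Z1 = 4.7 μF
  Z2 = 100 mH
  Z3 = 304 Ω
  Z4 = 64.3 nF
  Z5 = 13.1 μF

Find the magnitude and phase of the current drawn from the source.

Step 1 — Angular frequency: ω = 2π·f = 2π·2070 = 1.301e+04 rad/s.
Step 2 — Component impedances:
  Z1: Z = 1/(jωC) = -j/(ω·C) = 0 - j16.36 Ω
  Z2: Z = jωL = j·1.301e+04·0.1 = 0 + j1301 Ω
  Z3: Z = R = 304 Ω
  Z4: Z = 1/(jωC) = -j/(ω·C) = 0 - j1196 Ω
  Z5: Z = 1/(jωC) = -j/(ω·C) = 0 - j5.869 Ω
Step 3 — Bridge requires nodal analysis (the Z5 bridge couples midpoints C and D, so the two paths cannot be reduced to a simple series/parallel combination). Setting node B to ground and injecting 1 A at node A, the 3-node admittance system at A, C, D solves to V_A = Z_AB = 28.58 - j1.58e+04 Ω = 1.58e+04∠-89.9° Ω.
Step 4 — Source phasor: V = 38.5∠87.2° V = 1.881 + j38.45 V.
Step 5 — Ohm's law: I = V / Z_total = (1.881 + j38.45) / (28.58 - j1.58e+04) = -0.002434 + j0.0001234 A.
Step 6 — Convert to polar: |I| = 0.002437 A, ∠I = 177.1°.

I = 0.002437∠177.1° A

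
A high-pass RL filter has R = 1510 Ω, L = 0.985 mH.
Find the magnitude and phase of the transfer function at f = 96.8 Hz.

Step 1 — Angular frequency: ω = 2π·96.8 = 608.2 rad/s.
Step 2 — Transfer function: H(jω) = jωL/(R + jωL).
Step 3 — Numerator jωL = j·0.5991; denominator R + jωL = 1510 + j0.5991.
Step 4 — H = 1.574e-07 + j0.0003967.
Step 5 — Magnitude: |H| = 0.0003967 (-68.0 dB); phase: φ = 90.0°.

|H| = 0.0003967 (-68.0 dB), φ = 90.0°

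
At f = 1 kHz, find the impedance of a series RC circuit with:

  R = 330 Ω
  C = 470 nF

Step 1 — Angular frequency: ω = 2π·f = 2π·1000 = 6283 rad/s.
Step 2 — Component impedances:
  R: Z = R = 330 Ω
  C: Z = 1/(jωC) = -j/(ω·C) = 0 - j338.6 Ω
Step 3 — Series combination: Z_total = R + C = 330 - j338.6 Ω = 472.8∠-45.7° Ω.

Z = 330 - j338.6 Ω = 472.8∠-45.7° Ω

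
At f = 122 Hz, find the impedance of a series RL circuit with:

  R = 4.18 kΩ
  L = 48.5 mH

Step 1 — Angular frequency: ω = 2π·f = 2π·122 = 766.5 rad/s.
Step 2 — Component impedances:
  R: Z = R = 4180 Ω
  L: Z = jωL = j·766.5·0.0485 = 0 + j37.18 Ω
Step 3 — Series combination: Z_total = R + L = 4180 + j37.18 Ω = 4180∠0.5° Ω.

Z = 4180 + j37.18 Ω = 4180∠0.5° Ω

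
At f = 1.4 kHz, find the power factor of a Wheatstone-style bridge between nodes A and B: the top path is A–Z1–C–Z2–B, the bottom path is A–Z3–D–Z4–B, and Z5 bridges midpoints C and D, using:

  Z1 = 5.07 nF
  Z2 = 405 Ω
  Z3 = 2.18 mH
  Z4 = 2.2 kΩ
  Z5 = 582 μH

Step 1 — Angular frequency: ω = 2π·f = 2π·1400 = 8796 rad/s.
Step 2 — Component impedances:
  Z1: Z = 1/(jωC) = -j/(ω·C) = 0 - j2.242e+04 Ω
  Z2: Z = R = 405 Ω
  Z3: Z = jωL = j·8796·0.00218 = 0 + j19.18 Ω
  Z4: Z = R = 2200 Ω
  Z5: Z = jωL = j·8796·0.000582 = 0 + j5.12 Ω
Step 3 — Bridge requires nodal analysis (the Z5 bridge couples midpoints C and D, so the two paths cannot be reduced to a simple series/parallel combination). Setting node B to ground and injecting 1 A at node A, the 3-node admittance system at A, C, D solves to V_A = Z_AB = 342 + j22.85 Ω = 342.8∠3.8° Ω.
Step 4 — Power factor: PF = cos(φ) = Re(Z)/|Z| = 342.04/342.8 = 0.9978.
Step 5 — Type: Im(Z) = 22.85 ⇒ lagging (phase φ = 3.8°).

PF = 0.9978 (lagging, φ = 3.8°)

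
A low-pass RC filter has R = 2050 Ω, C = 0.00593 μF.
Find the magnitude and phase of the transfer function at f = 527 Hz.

Step 1 — Angular frequency: ω = 2π·527 = 3311 rad/s.
Step 2 — Transfer function: H(jω) = 1/(1 + jωRC).
Step 3 — Denominator: 1 + jωRC = 1 + j·3311·2050·5.93e-09 = 1 + j0.04025.
Step 4 — H = 0.9984 - j0.04019.
Step 5 — Magnitude: |H| = 0.9992 (-0.0 dB); phase: φ = -2.3°.

|H| = 0.9992 (-0.0 dB), φ = -2.3°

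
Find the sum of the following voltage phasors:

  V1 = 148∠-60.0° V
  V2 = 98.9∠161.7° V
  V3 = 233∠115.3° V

Step 1 — Convert each phasor to rectangular form:
  V1 = 148·(cos(-60.0°) + j·sin(-60.0°)) = 74 - j128.2 V
  V2 = 98.9·(cos(161.7°) + j·sin(161.7°)) = -93.9 + j31.05 V
  V3 = 233·(cos(115.3°) + j·sin(115.3°)) = -99.57 + j210.7 V
Step 2 — Sum components: V_total = -119.5 + j113.5 V.
Step 3 — Convert to polar: |V_total| = 164.8 V, ∠V_total = 136.5°.

V_total = 164.8∠136.5° V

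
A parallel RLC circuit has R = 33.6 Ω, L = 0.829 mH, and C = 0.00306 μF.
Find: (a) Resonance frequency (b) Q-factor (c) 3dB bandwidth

Step 1 — Resonance: ω₀ = 1/√(LC) = 1/√(0.000829·3.06e-09) = 6.279e+05 rad/s.
Step 2 — f₀ = ω₀/(2π) = 9.993e+04 Hz.
Step 3 — Parallel Q: Q = R/(ω₀L) = 33.6/(6.279e+05·0.000829) = 0.06455.
Step 4 — Bandwidth: Δω = ω₀/Q = 9.726e+06 rad/s; BW = Δω/(2π) = 1.548e+06 Hz.

(a) f₀ = 9.993e+04 Hz  (b) Q = 0.06455  (c) BW = 1.548e+06 Hz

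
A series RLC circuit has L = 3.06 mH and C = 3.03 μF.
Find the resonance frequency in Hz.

Step 1 — Resonance condition Im(Z)=0 gives ω₀ = 1/√(LC).
Step 2 — ω₀ = 1/√(0.00306·3.03e-06) = 1.039e+04 rad/s.
Step 3 — f₀ = ω₀/(2π) = 1653 Hz.

f₀ = 1653 Hz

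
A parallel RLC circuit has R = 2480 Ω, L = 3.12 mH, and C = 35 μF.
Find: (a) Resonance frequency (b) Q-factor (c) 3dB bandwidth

Step 1 — Resonance: ω₀ = 1/√(LC) = 1/√(0.00312·3.5e-05) = 3026 rad/s.
Step 2 — f₀ = ω₀/(2π) = 481.6 Hz.
Step 3 — Parallel Q: Q = R/(ω₀L) = 2480/(3026·0.00312) = 262.7.
Step 4 — Bandwidth: Δω = ω₀/Q = 11.52 rad/s; BW = Δω/(2π) = 1.834 Hz.

(a) f₀ = 481.6 Hz  (b) Q = 262.7  (c) BW = 1.834 Hz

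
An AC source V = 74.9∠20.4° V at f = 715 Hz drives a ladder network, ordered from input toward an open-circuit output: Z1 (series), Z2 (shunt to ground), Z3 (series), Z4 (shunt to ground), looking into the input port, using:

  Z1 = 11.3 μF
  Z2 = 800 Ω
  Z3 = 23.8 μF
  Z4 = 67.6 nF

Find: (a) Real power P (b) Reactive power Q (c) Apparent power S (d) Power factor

Step 1 — Angular frequency: ω = 2π·f = 2π·715 = 4492 rad/s.
Step 2 — Component impedances:
  Z1: Z = 1/(jωC) = -j/(ω·C) = 0 - j19.7 Ω
  Z2: Z = R = 800 Ω
  Z3: Z = 1/(jωC) = -j/(ω·C) = 0 - j9.353 Ω
  Z4: Z = 1/(jωC) = -j/(ω·C) = 0 - j3293 Ω
Step 3 — Ladder network (open output): work backward from the far end, alternating series and parallel combinations. Z_in = 755.6 - j202.8 Ω = 782.4∠-15.0° Ω.
Step 4 — Source phasor: V = 74.9∠20.4° V = 70.2 + j26.11 V.
Step 5 — Current: I = V / Z = 0.07802 + j0.05548 A = 0.09573∠35.4° A.
Step 6 — Complex power: S = V·I* = 6.925 - j1.858 VA.
Step 7 — Real power: P = Re(S) = 6.925 W.
Step 8 — Reactive power: Q = Im(S) = -1.858 VAR.
Step 9 — Apparent power: |S| = 7.17 VA.
Step 10 — Power factor: PF = P/|S| = 0.9658 (leading).

(a) P = 6.925 W  (b) Q = -1.858 VAR  (c) S = 7.17 VA  (d) PF = 0.9658 (leading)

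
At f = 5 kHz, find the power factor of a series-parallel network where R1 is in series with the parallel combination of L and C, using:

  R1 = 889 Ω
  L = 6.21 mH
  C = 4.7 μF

Step 1 — Angular frequency: ω = 2π·f = 2π·5000 = 3.142e+04 rad/s.
Step 2 — Component impedances:
  R1: Z = R = 889 Ω
  L: Z = jωL = j·3.142e+04·0.00621 = 0 + j195.1 Ω
  C: Z = 1/(jωC) = -j/(ω·C) = 0 - j6.773 Ω
Step 3 — Parallel branch: L || C = 1/(1/L + 1/C) = 0 - j7.016 Ω.
Step 4 — Series with R1: Z_total = R1 + (L || C) = 889 - j7.016 Ω = 889∠-0.5° Ω.
Step 5 — Power factor: PF = cos(φ) = Re(Z)/|Z| = 889/889 = 1.
Step 6 — Type: Im(Z) = -7.016 ⇒ leading (phase φ = -0.5°).

PF = 1 (leading, φ = -0.5°)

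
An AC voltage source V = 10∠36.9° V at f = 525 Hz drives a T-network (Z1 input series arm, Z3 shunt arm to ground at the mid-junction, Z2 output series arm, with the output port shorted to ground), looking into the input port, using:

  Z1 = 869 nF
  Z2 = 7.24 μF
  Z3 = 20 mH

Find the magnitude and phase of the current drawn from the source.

Step 1 — Angular frequency: ω = 2π·f = 2π·525 = 3299 rad/s.
Step 2 — Component impedances:
  Z1: Z = 1/(jωC) = -j/(ω·C) = 0 - j348.9 Ω
  Z2: Z = 1/(jωC) = -j/(ω·C) = 0 - j41.87 Ω
  Z3: Z = jωL = j·3299·0.02 = 0 + j65.97 Ω
Step 3 — With the output port shorted to ground, the output series arm Z2 runs from the junction to ground; the shunt arm Z3 also runs from the junction to ground. They appear in parallel: Z3 || Z2 = 0 - j114.6 Ω.
Step 4 — Series with input arm Z1: Z_in = Z1 + (Z3 || Z2) = 0 - j463.5 Ω = 463.5∠-90.0° Ω.
Step 5 — Source phasor: V = 10∠36.9° V = 7.997 + j6.004 V.
Step 6 — Ohm's law: I = V / Z_total = (7.997 + j6.004) / (0 - j463.5) = -0.01295 + j0.01725 A.
Step 7 — Convert to polar: |I| = 0.02158 A, ∠I = 126.9°.

I = 0.02158∠126.9° A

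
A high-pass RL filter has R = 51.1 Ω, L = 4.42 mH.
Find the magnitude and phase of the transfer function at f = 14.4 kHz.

Step 1 — Angular frequency: ω = 2π·1.44e+04 = 9.048e+04 rad/s.
Step 2 — Transfer function: H(jω) = jωL/(R + jωL).
Step 3 — Numerator jωL = j·399.9; denominator R + jωL = 51.1 + j399.9.
Step 4 — H = 0.9839 + j0.1257.
Step 5 — Magnitude: |H| = 0.9919 (-0.1 dB); phase: φ = 7.3°.

|H| = 0.9919 (-0.1 dB), φ = 7.3°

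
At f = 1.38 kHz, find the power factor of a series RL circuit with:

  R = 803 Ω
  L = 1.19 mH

Step 1 — Angular frequency: ω = 2π·f = 2π·1380 = 8671 rad/s.
Step 2 — Component impedances:
  R: Z = R = 803 Ω
  L: Z = jωL = j·8671·0.00119 = 0 + j10.32 Ω
Step 3 — Series combination: Z_total = R + L = 803 + j10.32 Ω = 803.1∠0.7° Ω.
Step 4 — Power factor: PF = cos(φ) = Re(Z)/|Z| = 803/803.1 = 0.9999.
Step 5 — Type: Im(Z) = 10.32 ⇒ lagging (phase φ = 0.7°).

PF = 0.9999 (lagging, φ = 0.7°)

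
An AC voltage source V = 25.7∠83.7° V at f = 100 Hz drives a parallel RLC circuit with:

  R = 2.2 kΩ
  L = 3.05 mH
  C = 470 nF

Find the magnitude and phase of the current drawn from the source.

Step 1 — Angular frequency: ω = 2π·f = 2π·100 = 628.3 rad/s.
Step 2 — Component impedances:
  R: Z = R = 2200 Ω
  L: Z = jωL = j·628.3·0.00305 = 0 + j1.916 Ω
  C: Z = 1/(jωC) = -j/(ω·C) = 0 - j3386 Ω
Step 3 — Parallel combination: 1/Z_total = 1/R + 1/L + 1/C; Z_total = 0.001671 + j1.917 Ω = 1.917∠90.0° Ω.
Step 4 — Source phasor: V = 25.7∠83.7° V = 2.82 + j25.54 V.
Step 5 — Ohm's law: I = V / Z_total = (2.82 + j25.54) / (0.001671 + j1.917) = 13.32 - j1.459 A.
Step 6 — Convert to polar: |I| = 13.4 A, ∠I = -6.3°.

I = 13.4∠-6.3° A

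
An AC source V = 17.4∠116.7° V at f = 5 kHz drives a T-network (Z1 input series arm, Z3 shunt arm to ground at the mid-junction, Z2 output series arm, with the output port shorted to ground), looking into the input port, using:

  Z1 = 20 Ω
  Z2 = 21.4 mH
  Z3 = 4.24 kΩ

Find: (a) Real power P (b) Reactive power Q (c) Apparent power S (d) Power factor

Step 1 — Angular frequency: ω = 2π·f = 2π·5000 = 3.142e+04 rad/s.
Step 2 — Component impedances:
  Z1: Z = R = 20 Ω
  Z2: Z = jωL = j·3.142e+04·0.0214 = 0 + j672.3 Ω
  Z3: Z = R = 4240 Ω
Step 3 — With the output port shorted to ground, the output series arm Z2 runs from the junction to ground; the shunt arm Z3 also runs from the junction to ground. They appear in parallel: Z3 || Z2 = 104 + j655.8 Ω.
Step 4 — Series with input arm Z1: Z_in = Z1 + (Z3 || Z2) = 124 + j655.8 Ω = 667.4∠79.3° Ω.
Step 5 — Source phasor: V = 17.4∠116.7° V = -7.818 + j15.54 V.
Step 6 — Current: I = V / Z = 0.02071 + j0.01584 A = 0.02607∠37.4° A.
Step 7 — Complex power: S = V·I* = 0.08427 + j0.4457 VA.
Step 8 — Real power: P = Re(S) = 0.08427 W.
Step 9 — Reactive power: Q = Im(S) = 0.4457 VAR.
Step 10 — Apparent power: |S| = 0.4536 VA.
Step 11 — Power factor: PF = P/|S| = 0.1858 (lagging).

(a) P = 0.08427 W  (b) Q = 0.4457 VAR  (c) S = 0.4536 VA  (d) PF = 0.1858 (lagging)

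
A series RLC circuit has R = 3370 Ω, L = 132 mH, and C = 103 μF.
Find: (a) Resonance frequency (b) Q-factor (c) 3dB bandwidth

Step 1 — Resonance: ω₀ = 1/√(LC) = 1/√(0.132·0.000103) = 271.2 rad/s.
Step 2 — f₀ = ω₀/(2π) = 43.16 Hz.
Step 3 — Series Q: Q = ω₀L/R = 271.2·0.132/3370 = 0.01062.
Step 4 — Bandwidth: Δω = ω₀/Q = 2.553e+04 rad/s; BW = Δω/(2π) = 4063 Hz.

(a) f₀ = 43.16 Hz  (b) Q = 0.01062  (c) BW = 4063 Hz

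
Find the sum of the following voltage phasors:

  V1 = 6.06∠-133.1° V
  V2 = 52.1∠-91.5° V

Step 1 — Convert each phasor to rectangular form:
  V1 = 6.06·(cos(-133.1°) + j·sin(-133.1°)) = -4.141 - j4.425 V
  V2 = 52.1·(cos(-91.5°) + j·sin(-91.5°)) = -1.364 - j52.08 V
Step 2 — Sum components: V_total = -5.504 - j56.51 V.
Step 3 — Convert to polar: |V_total| = 56.77 V, ∠V_total = -95.6°.

V_total = 56.77∠-95.6° V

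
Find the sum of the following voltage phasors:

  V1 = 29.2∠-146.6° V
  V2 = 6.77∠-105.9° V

Step 1 — Convert each phasor to rectangular form:
  V1 = 29.2·(cos(-146.6°) + j·sin(-146.6°)) = -24.38 - j16.07 V
  V2 = 6.77·(cos(-105.9°) + j·sin(-105.9°)) = -1.855 - j6.511 V
Step 2 — Sum components: V_total = -26.23 - j22.59 V.
Step 3 — Convert to polar: |V_total| = 34.62 V, ∠V_total = -139.3°.

V_total = 34.62∠-139.3° V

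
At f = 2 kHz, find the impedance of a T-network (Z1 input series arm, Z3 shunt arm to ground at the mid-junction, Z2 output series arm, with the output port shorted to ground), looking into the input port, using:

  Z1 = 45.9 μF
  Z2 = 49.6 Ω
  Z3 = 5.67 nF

Step 1 — Angular frequency: ω = 2π·f = 2π·2000 = 1.257e+04 rad/s.
Step 2 — Component impedances:
  Z1: Z = 1/(jωC) = -j/(ω·C) = 0 - j1.734 Ω
  Z2: Z = R = 49.6 Ω
  Z3: Z = 1/(jωC) = -j/(ω·C) = 0 - j1.403e+04 Ω
Step 3 — With the output port shorted to ground, the output series arm Z2 runs from the junction to ground; the shunt arm Z3 also runs from the junction to ground. They appear in parallel: Z3 || Z2 = 49.6 - j0.1753 Ω.
Step 4 — Series with input arm Z1: Z_in = Z1 + (Z3 || Z2) = 49.6 - j1.909 Ω = 49.64∠-2.2° Ω.

Z = 49.6 - j1.909 Ω = 49.64∠-2.2° Ω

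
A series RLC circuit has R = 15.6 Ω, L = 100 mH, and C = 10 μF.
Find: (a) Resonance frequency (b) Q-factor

Step 1 — Resonance condition Im(Z)=0 gives ω₀ = 1/√(LC).
Step 2 — ω₀ = 1/√(0.1·1e-05) = 1000 rad/s.
Step 3 — f₀ = ω₀/(2π) = 159.2 Hz.
Step 4 — Series Q: Q = ω₀L/R = 1000·0.1/15.6 = 6.41.

(a) f₀ = 159.2 Hz  (b) Q = 6.41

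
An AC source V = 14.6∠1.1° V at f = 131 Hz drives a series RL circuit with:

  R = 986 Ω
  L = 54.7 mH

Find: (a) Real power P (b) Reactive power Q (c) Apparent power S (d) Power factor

Step 1 — Angular frequency: ω = 2π·f = 2π·131 = 823.1 rad/s.
Step 2 — Component impedances:
  R: Z = R = 986 Ω
  L: Z = jωL = j·823.1·0.0547 = 0 + j45.02 Ω
Step 3 — Series combination: Z_total = R + L = 986 + j45.02 Ω = 987∠2.6° Ω.
Step 4 — Source phasor: V = 14.6∠1.1° V = 14.6 + j0.2803 V.
Step 5 — Current: I = V / Z = 0.01479 - j0.0003909 A = 0.01479∠-1.5° A.
Step 6 — Complex power: S = V·I* = 0.2157 + j0.009851 VA.
Step 7 — Real power: P = Re(S) = 0.2157 W.
Step 8 — Reactive power: Q = Im(S) = 0.009851 VAR.
Step 9 — Apparent power: |S| = 0.216 VA.
Step 10 — Power factor: PF = P/|S| = 0.999 (lagging).

(a) P = 0.2157 W  (b) Q = 0.009851 VAR  (c) S = 0.216 VA  (d) PF = 0.999 (lagging)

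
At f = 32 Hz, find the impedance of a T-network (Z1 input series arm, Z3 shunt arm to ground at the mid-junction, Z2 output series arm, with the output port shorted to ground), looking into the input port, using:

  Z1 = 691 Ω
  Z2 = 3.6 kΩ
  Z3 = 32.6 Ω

Step 1 — Angular frequency: ω = 2π·f = 2π·32 = 201.1 rad/s.
Step 2 — Component impedances:
  Z1: Z = R = 691 Ω
  Z2: Z = R = 3600 Ω
  Z3: Z = R = 32.6 Ω
Step 3 — With the output port shorted to ground, the output series arm Z2 runs from the junction to ground; the shunt arm Z3 also runs from the junction to ground. They appear in parallel: Z3 || Z2 = 32.31 Ω.
Step 4 — Series with input arm Z1: Z_in = Z1 + (Z3 || Z2) = 723.3 Ω = 723.3∠0.0° Ω.

Z = 723.3 Ω = 723.3∠0.0° Ω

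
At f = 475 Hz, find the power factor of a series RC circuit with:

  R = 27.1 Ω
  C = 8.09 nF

Step 1 — Angular frequency: ω = 2π·f = 2π·475 = 2985 rad/s.
Step 2 — Component impedances:
  R: Z = R = 27.1 Ω
  C: Z = 1/(jωC) = -j/(ω·C) = 0 - j4.142e+04 Ω
Step 3 — Series combination: Z_total = R + C = 27.1 - j4.142e+04 Ω = 4.142e+04∠-90.0° Ω.
Step 4 — Power factor: PF = cos(φ) = Re(Z)/|Z| = 27.1/4.142e+04 = 0.0006543.
Step 5 — Type: Im(Z) = -4.142e+04 ⇒ leading (phase φ = -90.0°).

PF = 0.0006543 (leading, φ = -90.0°)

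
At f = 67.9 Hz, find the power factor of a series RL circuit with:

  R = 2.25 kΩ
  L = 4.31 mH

Step 1 — Angular frequency: ω = 2π·f = 2π·67.9 = 426.6 rad/s.
Step 2 — Component impedances:
  R: Z = R = 2250 Ω
  L: Z = jωL = j·426.6·0.00431 = 0 + j1.839 Ω
Step 3 — Series combination: Z_total = R + L = 2250 + j1.839 Ω = 2250∠0.0° Ω.
Step 4 — Power factor: PF = cos(φ) = Re(Z)/|Z| = 2250/2250 = 1.
Step 5 — Type: Im(Z) = 1.839 ⇒ lagging (phase φ = 0.0°).

PF = 1 (lagging, φ = 0.0°)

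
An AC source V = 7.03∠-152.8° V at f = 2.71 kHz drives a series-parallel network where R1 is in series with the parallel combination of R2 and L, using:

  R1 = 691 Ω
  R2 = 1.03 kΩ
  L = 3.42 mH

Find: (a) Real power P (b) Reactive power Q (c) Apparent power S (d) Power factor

Step 1 — Angular frequency: ω = 2π·f = 2π·2710 = 1.703e+04 rad/s.
Step 2 — Component impedances:
  R1: Z = R = 691 Ω
  R2: Z = R = 1030 Ω
  L: Z = jωL = j·1.703e+04·0.00342 = 0 + j58.23 Ω
Step 3 — Parallel branch: R2 || L = 1/(1/R2 + 1/L) = 3.282 + j58.05 Ω.
Step 4 — Series with R1: Z_total = R1 + (R2 || L) = 694.3 + j58.05 Ω = 696.7∠4.8° Ω.
Step 5 — Source phasor: V = 7.03∠-152.8° V = -6.253 - j3.213 V.
Step 6 — Current: I = V / Z = -0.009328 - j0.003849 A = 0.01009∠-157.6° A.
Step 7 — Complex power: S = V·I* = 0.07069 + j0.00591 VA.
Step 8 — Real power: P = Re(S) = 0.07069 W.
Step 9 — Reactive power: Q = Im(S) = 0.00591 VAR.
Step 10 — Apparent power: |S| = 0.07094 VA.
Step 11 — Power factor: PF = P/|S| = 0.9965 (lagging).

(a) P = 0.07069 W  (b) Q = 0.00591 VAR  (c) S = 0.07094 VA  (d) PF = 0.9965 (lagging)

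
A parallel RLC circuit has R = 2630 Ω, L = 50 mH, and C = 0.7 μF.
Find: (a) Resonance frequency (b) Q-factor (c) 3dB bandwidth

Step 1 — Resonance: ω₀ = 1/√(LC) = 1/√(0.05·7e-07) = 5345 rad/s.
Step 2 — f₀ = ω₀/(2π) = 850.7 Hz.
Step 3 — Parallel Q: Q = R/(ω₀L) = 2630/(5345·0.05) = 9.841.
Step 4 — Bandwidth: Δω = ω₀/Q = 543.2 rad/s; BW = Δω/(2π) = 86.45 Hz.

(a) f₀ = 850.7 Hz  (b) Q = 9.841  (c) BW = 86.45 Hz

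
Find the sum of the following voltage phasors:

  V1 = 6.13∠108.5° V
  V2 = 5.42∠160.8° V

Step 1 — Convert each phasor to rectangular form:
  V1 = 6.13·(cos(108.5°) + j·sin(108.5°)) = -1.945 + j5.813 V
  V2 = 5.42·(cos(160.8°) + j·sin(160.8°)) = -5.119 + j1.782 V
Step 2 — Sum components: V_total = -7.064 + j7.596 V.
Step 3 — Convert to polar: |V_total| = 10.37 V, ∠V_total = 132.9°.

V_total = 10.37∠132.9° V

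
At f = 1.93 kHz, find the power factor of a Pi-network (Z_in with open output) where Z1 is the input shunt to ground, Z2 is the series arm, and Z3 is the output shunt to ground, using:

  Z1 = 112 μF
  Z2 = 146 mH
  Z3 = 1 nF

Step 1 — Angular frequency: ω = 2π·f = 2π·1930 = 1.213e+04 rad/s.
Step 2 — Component impedances:
  Z1: Z = 1/(jωC) = -j/(ω·C) = 0 - j0.7363 Ω
  Z2: Z = jωL = j·1.213e+04·0.146 = 0 + j1770 Ω
  Z3: Z = 1/(jωC) = -j/(ω·C) = 0 - j8.246e+04 Ω
Step 3 — With open output, the series arm Z2 and the output shunt Z3 appear in series to ground: Z2 + Z3 = 0 - j8.069e+04 Ω.
Step 4 — Parallel with input shunt Z1: Z_in = Z1 || (Z2 + Z3) = 0 - j0.7363 Ω = 0.7363∠-90.0° Ω.
Step 5 — Power factor: PF = cos(φ) = Re(Z)/|Z| = 0/0.7363 = 0.
Step 6 — Type: Im(Z) = -0.7363 ⇒ leading (phase φ = -90.0°).

PF = 0 (leading, φ = -90.0°)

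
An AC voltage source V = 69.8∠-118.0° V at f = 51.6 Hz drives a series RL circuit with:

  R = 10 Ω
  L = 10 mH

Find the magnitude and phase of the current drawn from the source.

Step 1 — Angular frequency: ω = 2π·f = 2π·51.6 = 324.2 rad/s.
Step 2 — Component impedances:
  R: Z = R = 10 Ω
  L: Z = jωL = j·324.2·0.01 = 0 + j3.242 Ω
Step 3 — Series combination: Z_total = R + L = 10 + j3.242 Ω = 10.51∠18.0° Ω.
Step 4 — Source phasor: V = 69.8∠-118.0° V = -32.77 - j61.63 V.
Step 5 — Ohm's law: I = V / Z_total = (-32.77 - j61.63) / (10 + j3.242) = -4.773 - j4.615 A.
Step 6 — Convert to polar: |I| = 6.64 A, ∠I = -136.0°.

I = 6.64∠-136.0° A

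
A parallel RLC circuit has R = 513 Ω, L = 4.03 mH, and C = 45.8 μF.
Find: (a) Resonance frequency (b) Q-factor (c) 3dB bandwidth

Step 1 — Resonance: ω₀ = 1/√(LC) = 1/√(0.00403·4.58e-05) = 2328 rad/s.
Step 2 — f₀ = ω₀/(2π) = 370.5 Hz.
Step 3 — Parallel Q: Q = R/(ω₀L) = 513/(2328·0.00403) = 54.69.
Step 4 — Bandwidth: Δω = ω₀/Q = 42.56 rad/s; BW = Δω/(2π) = 6.774 Hz.

(a) f₀ = 370.5 Hz  (b) Q = 54.69  (c) BW = 6.774 Hz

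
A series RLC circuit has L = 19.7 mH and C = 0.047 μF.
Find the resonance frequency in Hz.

Step 1 — Resonance condition Im(Z)=0 gives ω₀ = 1/√(LC).
Step 2 — ω₀ = 1/√(0.0197·4.7e-08) = 3.286e+04 rad/s.
Step 3 — f₀ = ω₀/(2π) = 5230 Hz.

f₀ = 5230 Hz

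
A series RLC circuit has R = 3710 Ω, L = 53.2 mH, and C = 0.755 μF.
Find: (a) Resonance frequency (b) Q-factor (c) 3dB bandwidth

Step 1 — Resonance: ω₀ = 1/√(LC) = 1/√(0.0532·7.55e-07) = 4990 rad/s.
Step 2 — f₀ = ω₀/(2π) = 794.1 Hz.
Step 3 — Series Q: Q = ω₀L/R = 4990·0.0532/3710 = 0.07155.
Step 4 — Bandwidth: Δω = ω₀/Q = 6.974e+04 rad/s; BW = Δω/(2π) = 1.11e+04 Hz.

(a) f₀ = 794.1 Hz  (b) Q = 0.07155  (c) BW = 1.11e+04 Hz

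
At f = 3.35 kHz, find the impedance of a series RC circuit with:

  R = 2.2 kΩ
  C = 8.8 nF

Step 1 — Angular frequency: ω = 2π·f = 2π·3350 = 2.105e+04 rad/s.
Step 2 — Component impedances:
  R: Z = R = 2200 Ω
  C: Z = 1/(jωC) = -j/(ω·C) = 0 - j5399 Ω
Step 3 — Series combination: Z_total = R + C = 2200 - j5399 Ω = 5830∠-67.8° Ω.

Z = 2200 - j5399 Ω = 5830∠-67.8° Ω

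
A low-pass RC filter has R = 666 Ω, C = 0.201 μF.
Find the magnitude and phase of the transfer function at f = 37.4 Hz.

Step 1 — Angular frequency: ω = 2π·37.4 = 235 rad/s.
Step 2 — Transfer function: H(jω) = 1/(1 + jωRC).
Step 3 — Denominator: 1 + jωRC = 1 + j·235·666·2.01e-07 = 1 + j0.03146.
Step 4 — H = 0.999 - j0.03143.
Step 5 — Magnitude: |H| = 0.9995 (-0.0 dB); phase: φ = -1.8°.

|H| = 0.9995 (-0.0 dB), φ = -1.8°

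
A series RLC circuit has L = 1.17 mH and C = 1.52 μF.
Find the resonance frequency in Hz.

Step 1 — Resonance condition Im(Z)=0 gives ω₀ = 1/√(LC).
Step 2 — ω₀ = 1/√(0.00117·1.52e-06) = 2.371e+04 rad/s.
Step 3 — f₀ = ω₀/(2π) = 3774 Hz.

f₀ = 3774 Hz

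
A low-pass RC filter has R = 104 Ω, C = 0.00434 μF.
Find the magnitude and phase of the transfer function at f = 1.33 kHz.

Step 1 — Angular frequency: ω = 2π·1330 = 8357 rad/s.
Step 2 — Transfer function: H(jω) = 1/(1 + jωRC).
Step 3 — Denominator: 1 + jωRC = 1 + j·8357·104·4.34e-09 = 1 + j0.003772.
Step 4 — H = 1 - j0.003772.
Step 5 — Magnitude: |H| = 1 (-0.0 dB); phase: φ = -0.2°.

|H| = 1 (-0.0 dB), φ = -0.2°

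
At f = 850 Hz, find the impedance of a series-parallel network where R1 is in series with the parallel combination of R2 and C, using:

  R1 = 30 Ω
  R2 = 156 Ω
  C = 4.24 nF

Step 1 — Angular frequency: ω = 2π·f = 2π·850 = 5341 rad/s.
Step 2 — Component impedances:
  R1: Z = R = 30 Ω
  R2: Z = R = 156 Ω
  C: Z = 1/(jωC) = -j/(ω·C) = 0 - j4.416e+04 Ω
Step 3 — Parallel branch: R2 || C = 1/(1/R2 + 1/C) = 156 - j0.5511 Ω.
Step 4 — Series with R1: Z_total = R1 + (R2 || C) = 186 - j0.5511 Ω = 186∠-0.2° Ω.

Z = 186 - j0.5511 Ω = 186∠-0.2° Ω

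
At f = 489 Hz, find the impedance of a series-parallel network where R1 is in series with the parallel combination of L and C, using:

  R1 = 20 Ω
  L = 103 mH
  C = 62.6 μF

Step 1 — Angular frequency: ω = 2π·f = 2π·489 = 3072 rad/s.
Step 2 — Component impedances:
  R1: Z = R = 20 Ω
  L: Z = jωL = j·3072·0.103 = 0 + j316.5 Ω
  C: Z = 1/(jωC) = -j/(ω·C) = 0 - j5.199 Ω
Step 3 — Parallel branch: L || C = 1/(1/L + 1/C) = 0 - j5.286 Ω.
Step 4 — Series with R1: Z_total = R1 + (L || C) = 20 - j5.286 Ω = 20.69∠-14.8° Ω.

Z = 20 - j5.286 Ω = 20.69∠-14.8° Ω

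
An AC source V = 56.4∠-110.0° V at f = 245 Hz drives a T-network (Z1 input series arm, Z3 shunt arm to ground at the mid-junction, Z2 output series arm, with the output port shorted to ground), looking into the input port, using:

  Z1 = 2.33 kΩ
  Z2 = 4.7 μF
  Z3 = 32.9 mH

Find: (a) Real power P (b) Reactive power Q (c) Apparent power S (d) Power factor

Step 1 — Angular frequency: ω = 2π·f = 2π·245 = 1539 rad/s.
Step 2 — Component impedances:
  Z1: Z = R = 2330 Ω
  Z2: Z = 1/(jωC) = -j/(ω·C) = 0 - j138.2 Ω
  Z3: Z = jωL = j·1539·0.0329 = 0 + j50.65 Ω
Step 3 — With the output port shorted to ground, the output series arm Z2 runs from the junction to ground; the shunt arm Z3 also runs from the junction to ground. They appear in parallel: Z3 || Z2 = 0 + j79.94 Ω.
Step 4 — Series with input arm Z1: Z_in = Z1 + (Z3 || Z2) = 2330 + j79.94 Ω = 2331∠2.0° Ω.
Step 5 — Source phasor: V = 56.4∠-110.0° V = -19.29 - j53 V.
Step 6 — Current: I = V / Z = -0.009049 - j0.02244 A = 0.02419∠-112.0° A.
Step 7 — Complex power: S = V·I* = 1.364 + j0.04678 VA.
Step 8 — Real power: P = Re(S) = 1.364 W.
Step 9 — Reactive power: Q = Im(S) = 0.04678 VAR.
Step 10 — Apparent power: |S| = 1.364 VA.
Step 11 — Power factor: PF = P/|S| = 0.9994 (lagging).

(a) P = 1.364 W  (b) Q = 0.04678 VAR  (c) S = 1.364 VA  (d) PF = 0.9994 (lagging)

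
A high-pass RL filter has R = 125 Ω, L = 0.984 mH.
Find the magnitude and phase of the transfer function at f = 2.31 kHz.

Step 1 — Angular frequency: ω = 2π·2310 = 1.451e+04 rad/s.
Step 2 — Transfer function: H(jω) = jωL/(R + jωL).
Step 3 — Numerator jωL = j·14.28; denominator R + jωL = 125 + j14.28.
Step 4 — H = 0.01289 + j0.1128.
Step 5 — Magnitude: |H| = 0.1135 (-18.9 dB); phase: φ = 83.5°.

|H| = 0.1135 (-18.9 dB), φ = 83.5°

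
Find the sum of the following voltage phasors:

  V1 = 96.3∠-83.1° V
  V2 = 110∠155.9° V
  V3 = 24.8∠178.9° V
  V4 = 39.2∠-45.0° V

Step 1 — Convert each phasor to rectangular form:
  V1 = 96.3·(cos(-83.1°) + j·sin(-83.1°)) = 11.57 - j95.6 V
  V2 = 110·(cos(155.9°) + j·sin(155.9°)) = -100.4 + j44.92 V
  V3 = 24.8·(cos(178.9°) + j·sin(178.9°)) = -24.8 + j0.4761 V
  V4 = 39.2·(cos(-45.0°) + j·sin(-45.0°)) = 27.72 - j27.72 V
Step 2 — Sum components: V_total = -85.92 - j77.93 V.
Step 3 — Convert to polar: |V_total| = 116 V, ∠V_total = -137.8°.

V_total = 116∠-137.8° V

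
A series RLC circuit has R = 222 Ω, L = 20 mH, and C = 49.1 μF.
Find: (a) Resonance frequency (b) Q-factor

Step 1 — Resonance condition Im(Z)=0 gives ω₀ = 1/√(LC).
Step 2 — ω₀ = 1/√(0.02·4.91e-05) = 1009 rad/s.
Step 3 — f₀ = ω₀/(2π) = 160.6 Hz.
Step 4 — Series Q: Q = ω₀L/R = 1009·0.02/222 = 0.09091.

(a) f₀ = 160.6 Hz  (b) Q = 0.09091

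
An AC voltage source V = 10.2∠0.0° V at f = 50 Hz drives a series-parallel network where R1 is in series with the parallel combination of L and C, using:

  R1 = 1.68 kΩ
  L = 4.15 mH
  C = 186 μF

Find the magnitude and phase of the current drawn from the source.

Step 1 — Angular frequency: ω = 2π·f = 2π·50 = 314.2 rad/s.
Step 2 — Component impedances:
  R1: Z = R = 1680 Ω
  L: Z = jωL = j·314.2·0.00415 = 0 + j1.304 Ω
  C: Z = 1/(jωC) = -j/(ω·C) = 0 - j17.11 Ω
Step 3 — Parallel branch: L || C = 1/(1/L + 1/C) = 0 + j1.411 Ω.
Step 4 — Series with R1: Z_total = R1 + (L || C) = 1680 + j1.411 Ω = 1680∠0.0° Ω.
Step 5 — Source phasor: V = 10.2∠0.0° V = 10.2 V.
Step 6 — Ohm's law: I = V / Z_total = (10.2) / (1680 + j1.411) = 0.006071 - j5.1e-06 A.
Step 7 — Convert to polar: |I| = 0.006071 A, ∠I = -0.0°.

I = 0.006071∠-0.0° A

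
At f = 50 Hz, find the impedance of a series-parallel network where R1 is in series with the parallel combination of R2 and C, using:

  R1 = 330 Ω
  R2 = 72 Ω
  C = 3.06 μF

Step 1 — Angular frequency: ω = 2π·f = 2π·50 = 314.2 rad/s.
Step 2 — Component impedances:
  R1: Z = R = 330 Ω
  R2: Z = R = 72 Ω
  C: Z = 1/(jωC) = -j/(ω·C) = 0 - j1040 Ω
Step 3 — Parallel branch: R2 || C = 1/(1/R2 + 1/C) = 71.66 - j4.96 Ω.
Step 4 — Series with R1: Z_total = R1 + (R2 || C) = 401.7 - j4.96 Ω = 401.7∠-0.7° Ω.

Z = 401.7 - j4.96 Ω = 401.7∠-0.7° Ω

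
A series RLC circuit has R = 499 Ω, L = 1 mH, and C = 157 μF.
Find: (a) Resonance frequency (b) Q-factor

Step 1 — Resonance condition Im(Z)=0 gives ω₀ = 1/√(LC).
Step 2 — ω₀ = 1/√(0.001·0.000157) = 2524 rad/s.
Step 3 — f₀ = ω₀/(2π) = 401.7 Hz.
Step 4 — Series Q: Q = ω₀L/R = 2524·0.001/499 = 0.005058.

(a) f₀ = 401.7 Hz  (b) Q = 0.005058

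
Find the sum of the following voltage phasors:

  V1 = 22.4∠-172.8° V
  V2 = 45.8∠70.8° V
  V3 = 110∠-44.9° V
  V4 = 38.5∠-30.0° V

Step 1 — Convert each phasor to rectangular form:
  V1 = 22.4·(cos(-172.8°) + j·sin(-172.8°)) = -22.22 - j2.807 V
  V2 = 45.8·(cos(70.8°) + j·sin(70.8°)) = 15.06 + j43.25 V
  V3 = 110·(cos(-44.9°) + j·sin(-44.9°)) = 77.92 - j77.65 V
  V4 = 38.5·(cos(-30.0°) + j·sin(-30.0°)) = 33.34 - j19.25 V
Step 2 — Sum components: V_total = 104.1 - j56.45 V.
Step 3 — Convert to polar: |V_total| = 118.4 V, ∠V_total = -28.5°.

V_total = 118.4∠-28.5° V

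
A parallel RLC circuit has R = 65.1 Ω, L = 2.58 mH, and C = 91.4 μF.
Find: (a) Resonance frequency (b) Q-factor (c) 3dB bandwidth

Step 1 — Resonance: ω₀ = 1/√(LC) = 1/√(0.00258·9.14e-05) = 2059 rad/s.
Step 2 — f₀ = ω₀/(2π) = 327.7 Hz.
Step 3 — Parallel Q: Q = R/(ω₀L) = 65.1/(2059·0.00258) = 12.25.
Step 4 — Bandwidth: Δω = ω₀/Q = 168.1 rad/s; BW = Δω/(2π) = 26.75 Hz.

(a) f₀ = 327.7 Hz  (b) Q = 12.25  (c) BW = 26.75 Hz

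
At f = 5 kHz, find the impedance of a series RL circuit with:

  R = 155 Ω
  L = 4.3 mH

Step 1 — Angular frequency: ω = 2π·f = 2π·5000 = 3.142e+04 rad/s.
Step 2 — Component impedances:
  R: Z = R = 155 Ω
  L: Z = jωL = j·3.142e+04·0.0043 = 0 + j135.1 Ω
Step 3 — Series combination: Z_total = R + L = 155 + j135.1 Ω = 205.6∠41.1° Ω.

Z = 155 + j135.1 Ω = 205.6∠41.1° Ω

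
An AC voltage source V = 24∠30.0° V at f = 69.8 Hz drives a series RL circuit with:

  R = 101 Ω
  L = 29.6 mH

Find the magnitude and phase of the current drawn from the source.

Step 1 — Angular frequency: ω = 2π·f = 2π·69.8 = 438.6 rad/s.
Step 2 — Component impedances:
  R: Z = R = 101 Ω
  L: Z = jωL = j·438.6·0.0296 = 0 + j12.98 Ω
Step 3 — Series combination: Z_total = R + L = 101 + j12.98 Ω = 101.8∠7.3° Ω.
Step 4 — Source phasor: V = 24∠30.0° V = 20.78 + j12 V.
Step 5 — Ohm's law: I = V / Z_total = (20.78 + j12) / (101 + j12.98) = 0.2175 + j0.09086 A.
Step 6 — Convert to polar: |I| = 0.2357 A, ∠I = 22.7°.

I = 0.2357∠22.7° A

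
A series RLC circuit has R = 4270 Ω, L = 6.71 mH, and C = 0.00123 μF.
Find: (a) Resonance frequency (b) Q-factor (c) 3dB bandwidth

Step 1 — Resonance condition Im(Z)=0 gives ω₀ = 1/√(LC).
Step 2 — ω₀ = 1/√(0.00671·1.23e-09) = 3.481e+05 rad/s.
Step 3 — f₀ = ω₀/(2π) = 5.54e+04 Hz.
Step 4 — Series Q: Q = ω₀L/R = 3.481e+05·0.00671/4270 = 0.547.
Step 5 — 3dB bandwidth: Δω = ω₀/Q = 6.364e+05 rad/s; BW = Δω/(2π) = 1.013e+05 Hz.

(a) f₀ = 5.54e+04 Hz  (b) Q = 0.547  (c) BW = 1.013e+05 Hz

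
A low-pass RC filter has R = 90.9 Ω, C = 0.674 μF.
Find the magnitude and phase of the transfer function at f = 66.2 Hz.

Step 1 — Angular frequency: ω = 2π·66.2 = 415.9 rad/s.
Step 2 — Transfer function: H(jω) = 1/(1 + jωRC).
Step 3 — Denominator: 1 + jωRC = 1 + j·415.9·90.9·6.74e-07 = 1 + j0.02548.
Step 4 — H = 0.9994 - j0.02547.
Step 5 — Magnitude: |H| = 0.9997 (-0.0 dB); phase: φ = -1.5°.

|H| = 0.9997 (-0.0 dB), φ = -1.5°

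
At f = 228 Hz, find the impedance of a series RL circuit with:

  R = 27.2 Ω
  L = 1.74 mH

Step 1 — Angular frequency: ω = 2π·f = 2π·228 = 1433 rad/s.
Step 2 — Component impedances:
  R: Z = R = 27.2 Ω
  L: Z = jωL = j·1433·0.00174 = 0 + j2.493 Ω
Step 3 — Series combination: Z_total = R + L = 27.2 + j2.493 Ω = 27.31∠5.2° Ω.

Z = 27.2 + j2.493 Ω = 27.31∠5.2° Ω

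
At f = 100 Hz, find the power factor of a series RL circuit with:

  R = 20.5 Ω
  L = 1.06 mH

Step 1 — Angular frequency: ω = 2π·f = 2π·100 = 628.3 rad/s.
Step 2 — Component impedances:
  R: Z = R = 20.5 Ω
  L: Z = jωL = j·628.3·0.00106 = 0 + j0.666 Ω
Step 3 — Series combination: Z_total = R + L = 20.5 + j0.666 Ω = 20.51∠1.9° Ω.
Step 4 — Power factor: PF = cos(φ) = Re(Z)/|Z| = 20.5/20.51 = 0.9995.
Step 5 — Type: Im(Z) = 0.666 ⇒ lagging (phase φ = 1.9°).

PF = 0.9995 (lagging, φ = 1.9°)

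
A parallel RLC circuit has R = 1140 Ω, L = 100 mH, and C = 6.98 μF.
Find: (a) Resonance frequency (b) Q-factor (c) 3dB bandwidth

Step 1 — Resonance: ω₀ = 1/√(LC) = 1/√(0.1·6.98e-06) = 1197 rad/s.
Step 2 — f₀ = ω₀/(2π) = 190.5 Hz.
Step 3 — Parallel Q: Q = R/(ω₀L) = 1140/(1197·0.1) = 9.524.
Step 4 — Bandwidth: Δω = ω₀/Q = 125.7 rad/s; BW = Δω/(2π) = 20 Hz.

(a) f₀ = 190.5 Hz  (b) Q = 9.524  (c) BW = 20 Hz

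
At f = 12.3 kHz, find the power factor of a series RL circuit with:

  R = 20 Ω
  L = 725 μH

Step 1 — Angular frequency: ω = 2π·f = 2π·1.23e+04 = 7.728e+04 rad/s.
Step 2 — Component impedances:
  R: Z = R = 20 Ω
  L: Z = jωL = j·7.728e+04·0.000725 = 0 + j56.03 Ω
Step 3 — Series combination: Z_total = R + L = 20 + j56.03 Ω = 59.49∠70.4° Ω.
Step 4 — Power factor: PF = cos(φ) = Re(Z)/|Z| = 20/59.49 = 0.3362.
Step 5 — Type: Im(Z) = 56.03 ⇒ lagging (phase φ = 70.4°).

PF = 0.3362 (lagging, φ = 70.4°)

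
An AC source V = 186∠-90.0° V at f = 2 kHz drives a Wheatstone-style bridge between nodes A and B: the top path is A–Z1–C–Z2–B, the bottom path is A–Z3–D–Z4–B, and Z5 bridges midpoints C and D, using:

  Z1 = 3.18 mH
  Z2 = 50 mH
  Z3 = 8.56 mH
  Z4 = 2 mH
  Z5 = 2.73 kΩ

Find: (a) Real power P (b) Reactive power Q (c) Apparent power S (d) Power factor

Step 1 — Angular frequency: ω = 2π·f = 2π·2000 = 1.257e+04 rad/s.
Step 2 — Component impedances:
  Z1: Z = jωL = j·1.257e+04·0.00318 = 0 + j39.96 Ω
  Z2: Z = jωL = j·1.257e+04·0.05 = 0 + j628.3 Ω
  Z3: Z = jωL = j·1.257e+04·0.00856 = 0 + j107.6 Ω
  Z4: Z = jωL = j·1.257e+04·0.002 = 0 + j25.13 Ω
  Z5: Z = R = 2730 Ω
Step 3 — Bridge requires nodal analysis (the Z5 bridge couples midpoints C and D, so the two paths cannot be reduced to a simple series/parallel combination). Setting node B to ground and injecting 1 A at node A, the 3-node admittance system at A, C, D solves to V_A = Z_AB = 2.526 + j110.6 Ω = 110.6∠88.7° Ω.
Step 4 — Source phasor: V = 186∠-90.0° V = 0 - j186 V.
Step 5 — Current: I = V / Z = -1.681 - j0.03839 A = 1.681∠-178.7° A.
Step 6 — Complex power: S = V·I* = 7.14 + j312.6 VA.
Step 7 — Real power: P = Re(S) = 7.14 W.
Step 8 — Reactive power: Q = Im(S) = 312.6 VAR.
Step 9 — Apparent power: |S| = 312.7 VA.
Step 10 — Power factor: PF = P/|S| = 0.02283 (lagging).

(a) P = 7.14 W  (b) Q = 312.6 VAR  (c) S = 312.7 VA  (d) PF = 0.02283 (lagging)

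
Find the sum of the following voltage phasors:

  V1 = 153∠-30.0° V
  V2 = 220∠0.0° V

Step 1 — Convert each phasor to rectangular form:
  V1 = 153·(cos(-30.0°) + j·sin(-30.0°)) = 132.5 - j76.5 V
  V2 = 220·(cos(0.0°) + j·sin(0.0°)) = 220 V
Step 2 — Sum components: V_total = 352.5 - j76.5 V.
Step 3 — Convert to polar: |V_total| = 360.7 V, ∠V_total = -12.2°.

V_total = 360.7∠-12.2° V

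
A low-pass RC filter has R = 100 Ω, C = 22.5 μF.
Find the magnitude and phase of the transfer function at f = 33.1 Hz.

Step 1 — Angular frequency: ω = 2π·33.1 = 208 rad/s.
Step 2 — Transfer function: H(jω) = 1/(1 + jωRC).
Step 3 — Denominator: 1 + jωRC = 1 + j·208·100·2.25e-05 = 1 + j0.4679.
Step 4 — H = 0.8204 - j0.3839.
Step 5 — Magnitude: |H| = 0.9057 (-0.9 dB); phase: φ = -25.1°.

|H| = 0.9057 (-0.9 dB), φ = -25.1°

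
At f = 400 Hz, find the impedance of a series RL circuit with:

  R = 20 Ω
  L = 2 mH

Step 1 — Angular frequency: ω = 2π·f = 2π·400 = 2513 rad/s.
Step 2 — Component impedances:
  R: Z = R = 20 Ω
  L: Z = jωL = j·2513·0.002 = 0 + j5.027 Ω
Step 3 — Series combination: Z_total = R + L = 20 + j5.027 Ω = 20.62∠14.1° Ω.

Z = 20 + j5.027 Ω = 20.62∠14.1° Ω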